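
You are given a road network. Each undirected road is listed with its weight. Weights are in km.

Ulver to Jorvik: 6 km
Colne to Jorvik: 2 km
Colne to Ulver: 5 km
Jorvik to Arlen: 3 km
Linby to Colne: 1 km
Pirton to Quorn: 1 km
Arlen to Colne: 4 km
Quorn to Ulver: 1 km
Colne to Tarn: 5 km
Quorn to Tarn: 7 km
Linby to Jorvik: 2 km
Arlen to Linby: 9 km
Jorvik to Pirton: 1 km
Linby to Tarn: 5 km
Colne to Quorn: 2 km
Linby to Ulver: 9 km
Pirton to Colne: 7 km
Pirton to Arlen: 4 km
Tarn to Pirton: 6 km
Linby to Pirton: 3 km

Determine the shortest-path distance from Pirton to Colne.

3 km

Settle nodes by increasing distance from Pirton:
Pirton: 0
Quorn: 1  (via Pirton)
Jorvik: 1  (via Pirton)
Ulver: 2  (via Quorn)
Linby: 3  (via Pirton)
Colne: 3  (via Quorn)
Shortest route: Pirton–Quorn–Colne = 3 km.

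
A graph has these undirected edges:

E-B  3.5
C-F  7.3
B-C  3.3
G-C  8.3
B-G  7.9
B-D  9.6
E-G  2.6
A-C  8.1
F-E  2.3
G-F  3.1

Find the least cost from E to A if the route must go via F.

Shortest E→F: E–F = 2.3
Shortest F→A: F–C–A = 15.4
Total via F: 2.3 + 15.4 = 17.7.

17.7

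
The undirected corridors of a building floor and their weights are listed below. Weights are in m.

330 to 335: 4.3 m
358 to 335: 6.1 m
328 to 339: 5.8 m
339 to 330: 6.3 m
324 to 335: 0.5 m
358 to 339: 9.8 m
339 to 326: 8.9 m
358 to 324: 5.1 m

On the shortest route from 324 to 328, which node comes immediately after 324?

335

Enumerating some paths:
324 → 358 → 339 → 328: 5.1+9.8+5.8 = 20.7
324 → 335 → 330 → 339 → 328: 0.5+4.3+6.3+5.8 = 16.9
324 → 358 → 335 → 330 → 339 → 328: 5.1+6.1+4.3+6.3+5.8 = 27.6
324 → 335 → 358 → 339 → 328: 0.5+6.1+9.8+5.8 = 22.2
The minimum is 16.9 m via 324 → 335 → 330 → 339 → 328.
So from 324 the first move is to 335.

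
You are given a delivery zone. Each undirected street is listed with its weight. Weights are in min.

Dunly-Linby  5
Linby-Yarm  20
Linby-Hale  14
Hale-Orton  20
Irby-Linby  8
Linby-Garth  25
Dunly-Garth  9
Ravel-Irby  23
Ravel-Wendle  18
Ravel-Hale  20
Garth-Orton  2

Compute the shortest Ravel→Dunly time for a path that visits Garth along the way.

Best Ravel to Garth: Ravel–Hale–Orton–Garth costing 42
Shortest Garth→Dunly: Garth–Dunly = 9
Total via Garth: 42 + 9 = 51 min.

51 min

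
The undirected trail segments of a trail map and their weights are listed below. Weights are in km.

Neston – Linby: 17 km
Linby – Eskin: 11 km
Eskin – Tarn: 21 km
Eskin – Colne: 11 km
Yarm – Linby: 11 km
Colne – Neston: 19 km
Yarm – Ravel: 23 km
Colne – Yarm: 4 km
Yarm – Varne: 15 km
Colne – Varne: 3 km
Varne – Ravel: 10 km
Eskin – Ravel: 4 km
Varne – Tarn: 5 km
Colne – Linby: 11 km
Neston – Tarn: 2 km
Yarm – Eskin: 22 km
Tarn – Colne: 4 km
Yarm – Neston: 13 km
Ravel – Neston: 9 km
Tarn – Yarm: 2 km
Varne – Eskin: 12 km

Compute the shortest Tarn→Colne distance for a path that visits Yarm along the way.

Shortest Tarn→Yarm: Tarn–Yarm = 2
Shortest Yarm→Colne: Yarm–Colne = 4
Total via Yarm: 2 + 4 = 6 km.

6 km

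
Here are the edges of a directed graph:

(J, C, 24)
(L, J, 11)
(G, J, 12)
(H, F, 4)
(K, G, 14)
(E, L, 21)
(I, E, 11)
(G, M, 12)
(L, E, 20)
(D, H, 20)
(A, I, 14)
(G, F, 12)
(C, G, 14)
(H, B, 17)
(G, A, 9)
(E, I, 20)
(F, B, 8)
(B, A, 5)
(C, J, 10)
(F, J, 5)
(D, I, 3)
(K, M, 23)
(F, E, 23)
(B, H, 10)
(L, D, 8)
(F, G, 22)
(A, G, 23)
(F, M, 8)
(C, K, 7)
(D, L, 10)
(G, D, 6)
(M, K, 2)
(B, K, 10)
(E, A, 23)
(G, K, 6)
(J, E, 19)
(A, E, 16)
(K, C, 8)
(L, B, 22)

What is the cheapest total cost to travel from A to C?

37

Running Dijkstra from A:
A: 0
I: 14  (via A)
E: 16  (via A)
G: 23  (via A)
D: 29  (via G)
K: 29  (via G)
F: 35  (via G)
J: 35  (via G)
M: 35  (via G)
C: 37  (via K)
Shortest route: A → G → K → C = 37.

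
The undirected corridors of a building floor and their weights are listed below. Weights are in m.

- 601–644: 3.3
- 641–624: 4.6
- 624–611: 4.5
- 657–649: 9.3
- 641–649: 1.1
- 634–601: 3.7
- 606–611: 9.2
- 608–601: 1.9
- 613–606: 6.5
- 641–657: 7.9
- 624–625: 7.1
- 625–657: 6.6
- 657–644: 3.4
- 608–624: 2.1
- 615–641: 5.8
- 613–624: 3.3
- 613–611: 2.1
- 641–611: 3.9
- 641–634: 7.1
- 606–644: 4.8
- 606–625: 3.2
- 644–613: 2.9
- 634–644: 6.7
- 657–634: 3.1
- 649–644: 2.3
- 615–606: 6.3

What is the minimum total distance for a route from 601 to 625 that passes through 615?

22 m

Best 601 to 615: 601–644–649–641–615 costing 12.5
Shortest 615→625: 615–606–625 = 9.5
Total via 615: 12.5 + 9.5 = 22 m.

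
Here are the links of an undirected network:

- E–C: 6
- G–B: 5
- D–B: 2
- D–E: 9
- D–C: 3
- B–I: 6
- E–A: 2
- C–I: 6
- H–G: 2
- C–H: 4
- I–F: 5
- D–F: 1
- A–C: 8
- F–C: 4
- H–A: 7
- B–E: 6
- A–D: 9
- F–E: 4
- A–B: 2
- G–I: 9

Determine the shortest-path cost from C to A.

7

Settle nodes by increasing distance from C:
C: 0
D: 3  (via C)
F: 4  (via C)
H: 4  (via C)
B: 5  (via D)
E: 6  (via C)
G: 6  (via H)
I: 6  (via C)
A: 7  (via B)
Shortest route: C–D–B–A = 7.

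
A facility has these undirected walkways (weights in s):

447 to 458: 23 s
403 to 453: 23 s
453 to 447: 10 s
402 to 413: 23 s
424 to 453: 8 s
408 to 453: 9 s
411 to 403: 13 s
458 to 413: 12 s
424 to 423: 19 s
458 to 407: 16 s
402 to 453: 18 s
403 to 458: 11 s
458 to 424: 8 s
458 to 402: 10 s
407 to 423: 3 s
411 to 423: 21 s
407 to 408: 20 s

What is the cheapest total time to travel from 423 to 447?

Candidate routes:
423–407–458–447: 3+16+23 = 42
423–424–453–447: 19+8+10 = 37
423–407–408–453–447: 3+20+9+10 = 42
Cheapest is 423–424–453–447 at 37 s.

37 s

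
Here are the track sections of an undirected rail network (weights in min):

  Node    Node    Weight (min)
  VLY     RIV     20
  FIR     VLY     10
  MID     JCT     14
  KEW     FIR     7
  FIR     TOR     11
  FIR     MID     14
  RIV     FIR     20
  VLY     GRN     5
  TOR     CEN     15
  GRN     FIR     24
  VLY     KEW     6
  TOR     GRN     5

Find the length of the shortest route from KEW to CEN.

31 min

Running Dijkstra from KEW:
KEW: 0
VLY: 6  (via KEW)
FIR: 7  (via KEW)
GRN: 11  (via VLY)
TOR: 16  (via GRN)
MID: 21  (via FIR)
RIV: 26  (via VLY)
CEN: 31  (via TOR)
Shortest route: KEW–VLY–GRN–TOR–CEN = 31 min.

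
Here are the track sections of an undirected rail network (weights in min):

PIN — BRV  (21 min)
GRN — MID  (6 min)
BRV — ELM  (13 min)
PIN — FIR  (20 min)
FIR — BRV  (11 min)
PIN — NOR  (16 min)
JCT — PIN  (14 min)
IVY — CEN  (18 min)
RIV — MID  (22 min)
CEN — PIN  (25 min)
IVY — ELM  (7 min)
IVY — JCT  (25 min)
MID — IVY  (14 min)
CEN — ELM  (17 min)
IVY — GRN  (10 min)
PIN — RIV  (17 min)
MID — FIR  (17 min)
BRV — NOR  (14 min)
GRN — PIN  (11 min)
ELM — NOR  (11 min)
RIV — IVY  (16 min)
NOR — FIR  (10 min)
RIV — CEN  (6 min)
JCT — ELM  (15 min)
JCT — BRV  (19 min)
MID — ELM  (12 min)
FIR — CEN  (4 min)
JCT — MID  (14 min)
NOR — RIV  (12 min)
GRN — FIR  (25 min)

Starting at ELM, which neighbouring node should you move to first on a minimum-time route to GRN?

IVY

Candidate routes:
ELM → IVY → GRN: 7+10 = 17
ELM → JCT → MID → GRN: 15+14+6 = 35
ELM → MID → GRN: 12+6 = 18
ELM → IVY → MID → GRN: 7+14+6 = 27
Cheapest is ELM → IVY → GRN at 17 min.
So from ELM the first move is to IVY.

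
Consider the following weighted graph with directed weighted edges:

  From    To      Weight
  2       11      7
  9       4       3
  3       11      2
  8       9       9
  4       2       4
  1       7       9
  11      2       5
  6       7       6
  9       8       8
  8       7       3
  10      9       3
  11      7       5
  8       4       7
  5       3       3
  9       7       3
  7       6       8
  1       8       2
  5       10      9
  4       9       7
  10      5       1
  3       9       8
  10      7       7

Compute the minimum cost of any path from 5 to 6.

18

Settle nodes by increasing distance from 5:
5: 0
3: 3  (via 5)
11: 5  (via 3)
10: 9  (via 5)
2: 10  (via 11)
7: 10  (via 11)
9: 11  (via 3)
4: 14  (via 9)
6: 18  (via 7)
Shortest route: 5–3–11–7–6 = 18.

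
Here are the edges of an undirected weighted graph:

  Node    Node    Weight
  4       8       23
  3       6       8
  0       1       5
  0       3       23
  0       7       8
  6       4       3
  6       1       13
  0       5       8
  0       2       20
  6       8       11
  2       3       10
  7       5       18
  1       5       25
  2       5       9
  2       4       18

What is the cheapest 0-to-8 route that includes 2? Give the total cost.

Shortest 0→2: 0 → 5 → 2 = 17
Shortest 2→8: 2 → 3 → 6 → 8 = 29
Total via 2: 17 + 29 = 46.

46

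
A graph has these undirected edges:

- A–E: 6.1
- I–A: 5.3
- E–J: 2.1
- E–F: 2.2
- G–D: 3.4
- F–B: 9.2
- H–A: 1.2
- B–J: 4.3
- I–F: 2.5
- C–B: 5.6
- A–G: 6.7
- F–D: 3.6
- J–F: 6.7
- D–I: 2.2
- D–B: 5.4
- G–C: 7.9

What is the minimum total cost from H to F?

9

Enumerating some paths:
H → A → E → F: 1.2+6.1+2.2 = 9.5
H → A → I → F: 1.2+5.3+2.5 = 9
The minimum is 9 via H → A → I → F.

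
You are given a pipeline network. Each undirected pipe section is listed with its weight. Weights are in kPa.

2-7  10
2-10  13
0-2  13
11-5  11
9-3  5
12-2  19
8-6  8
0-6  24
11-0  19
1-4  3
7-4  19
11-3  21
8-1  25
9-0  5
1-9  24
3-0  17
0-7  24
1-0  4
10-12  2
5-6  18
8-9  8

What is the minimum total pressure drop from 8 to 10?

39 kPa

Shortest distances from 8:
8: 0
6: 8  (via 8)
9: 8  (via 8)
0: 13  (via 9)
3: 13  (via 9)
1: 17  (via 0)
4: 20  (via 1)
2: 26  (via 0)
5: 26  (via 6)
11: 32  (via 0)
7: 36  (via 2)
10: 39  (via 2)
Shortest route: 8–9–0–2–10 = 39 kPa.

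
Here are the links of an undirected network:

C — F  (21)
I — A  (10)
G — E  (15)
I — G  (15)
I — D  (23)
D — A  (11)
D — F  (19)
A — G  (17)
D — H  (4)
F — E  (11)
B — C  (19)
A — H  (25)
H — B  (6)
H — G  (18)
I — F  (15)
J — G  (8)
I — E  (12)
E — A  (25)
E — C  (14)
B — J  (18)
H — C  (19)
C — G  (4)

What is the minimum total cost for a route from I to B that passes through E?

Shortest I→E: I–E = 12
Best E to B: E–C–B costing 33
Total via E: 12 + 33 = 45.

45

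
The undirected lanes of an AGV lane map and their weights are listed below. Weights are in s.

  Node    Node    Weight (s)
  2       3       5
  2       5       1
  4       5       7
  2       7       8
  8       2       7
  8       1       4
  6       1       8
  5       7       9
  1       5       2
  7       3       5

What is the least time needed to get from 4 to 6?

Shortest distances from 4:
4: 0
5: 7  (via 4)
2: 8  (via 5)
1: 9  (via 5)
3: 13  (via 2)
8: 13  (via 1)
7: 16  (via 5)
6: 17  (via 1)
Shortest route: 4–5–1–6 = 17 s.

17 s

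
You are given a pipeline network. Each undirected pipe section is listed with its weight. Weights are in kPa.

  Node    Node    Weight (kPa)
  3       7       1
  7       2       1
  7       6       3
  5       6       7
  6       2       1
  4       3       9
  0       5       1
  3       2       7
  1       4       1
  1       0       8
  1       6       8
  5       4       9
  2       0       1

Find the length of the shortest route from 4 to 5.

Compare a few routes:
4 → 1 → 0 → 5: 1+8+1 = 10
4 → 5: 9 = 9
4 → 1 → 6 → 2 → 0 → 5: 1+8+1+1+1 = 12
The minimum is 9 kPa via 4 → 5.

9 kPa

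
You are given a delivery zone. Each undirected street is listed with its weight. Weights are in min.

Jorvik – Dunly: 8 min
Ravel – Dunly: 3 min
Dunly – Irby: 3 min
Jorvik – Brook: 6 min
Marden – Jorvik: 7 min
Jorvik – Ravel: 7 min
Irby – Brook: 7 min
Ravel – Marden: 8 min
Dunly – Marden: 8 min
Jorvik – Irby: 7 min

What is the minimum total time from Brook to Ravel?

13 min

Running Dijkstra from Brook:
Brook: 0
Jorvik: 6  (via Brook)
Irby: 7  (via Brook)
Dunly: 10  (via Irby)
Ravel: 13  (via Jorvik)
Shortest route: Brook–Jorvik–Ravel = 13 min.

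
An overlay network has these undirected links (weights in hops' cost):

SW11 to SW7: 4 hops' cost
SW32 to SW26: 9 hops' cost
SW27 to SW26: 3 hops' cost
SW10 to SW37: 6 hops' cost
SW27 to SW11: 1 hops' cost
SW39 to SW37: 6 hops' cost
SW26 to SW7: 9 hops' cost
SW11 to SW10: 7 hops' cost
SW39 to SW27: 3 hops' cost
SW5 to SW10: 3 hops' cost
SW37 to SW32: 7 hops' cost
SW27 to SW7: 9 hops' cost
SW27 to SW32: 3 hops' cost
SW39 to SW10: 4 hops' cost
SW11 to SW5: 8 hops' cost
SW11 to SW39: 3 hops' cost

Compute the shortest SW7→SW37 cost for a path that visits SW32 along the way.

Shortest SW7→SW32: SW7–SW11–SW27–SW32 = 8
Best SW32 to SW37: SW32–SW37 costing 7
Total via SW32: 8 + 7 = 15 hops' cost.

15 hops' cost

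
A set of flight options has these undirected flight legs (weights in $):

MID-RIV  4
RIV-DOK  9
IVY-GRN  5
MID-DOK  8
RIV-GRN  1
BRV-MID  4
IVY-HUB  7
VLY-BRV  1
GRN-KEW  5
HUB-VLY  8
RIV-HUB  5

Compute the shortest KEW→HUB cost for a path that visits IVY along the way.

$17

Shortest KEW→IVY: KEW–GRN–IVY = 10
Shortest IVY→HUB: IVY–HUB = 7
Total via IVY: 10 + 7 = $17.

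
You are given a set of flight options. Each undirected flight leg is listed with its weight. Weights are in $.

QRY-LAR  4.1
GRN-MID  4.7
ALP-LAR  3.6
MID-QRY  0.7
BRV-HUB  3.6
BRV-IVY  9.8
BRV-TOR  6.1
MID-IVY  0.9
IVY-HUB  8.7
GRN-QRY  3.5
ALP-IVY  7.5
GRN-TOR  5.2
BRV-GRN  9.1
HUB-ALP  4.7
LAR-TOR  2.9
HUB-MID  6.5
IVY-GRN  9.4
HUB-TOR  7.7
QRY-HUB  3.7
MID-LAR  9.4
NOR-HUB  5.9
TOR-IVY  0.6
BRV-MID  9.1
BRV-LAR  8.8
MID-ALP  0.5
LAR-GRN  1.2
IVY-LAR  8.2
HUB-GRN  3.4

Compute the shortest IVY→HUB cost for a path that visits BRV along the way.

Best IVY to BRV: IVY → TOR → BRV costing 6.7
Best BRV to HUB: BRV → HUB costing 3.6
Total via BRV: 6.7 + 3.6 = $10.3.

$10.3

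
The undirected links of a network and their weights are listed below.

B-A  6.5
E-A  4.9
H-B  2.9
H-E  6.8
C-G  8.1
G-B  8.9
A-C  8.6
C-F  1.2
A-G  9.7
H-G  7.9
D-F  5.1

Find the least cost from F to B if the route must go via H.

20.1

Shortest F→H: F–C–G–H = 17.2
Shortest H→B: H–B = 2.9
Total via H: 17.2 + 2.9 = 20.1.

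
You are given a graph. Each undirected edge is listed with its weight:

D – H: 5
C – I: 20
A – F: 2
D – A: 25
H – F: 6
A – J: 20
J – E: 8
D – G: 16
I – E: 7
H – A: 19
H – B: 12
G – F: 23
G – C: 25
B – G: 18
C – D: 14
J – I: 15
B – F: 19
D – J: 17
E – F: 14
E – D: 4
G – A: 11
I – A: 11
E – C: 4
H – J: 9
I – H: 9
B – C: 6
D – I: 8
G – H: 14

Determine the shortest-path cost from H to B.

Shortest distances from H:
H: 0
D: 5  (via H)
F: 6  (via H)
A: 8  (via F)
E: 9  (via D)
I: 9  (via H)
J: 9  (via H)
B: 12  (via H)
Shortest route: H–B = 12.

12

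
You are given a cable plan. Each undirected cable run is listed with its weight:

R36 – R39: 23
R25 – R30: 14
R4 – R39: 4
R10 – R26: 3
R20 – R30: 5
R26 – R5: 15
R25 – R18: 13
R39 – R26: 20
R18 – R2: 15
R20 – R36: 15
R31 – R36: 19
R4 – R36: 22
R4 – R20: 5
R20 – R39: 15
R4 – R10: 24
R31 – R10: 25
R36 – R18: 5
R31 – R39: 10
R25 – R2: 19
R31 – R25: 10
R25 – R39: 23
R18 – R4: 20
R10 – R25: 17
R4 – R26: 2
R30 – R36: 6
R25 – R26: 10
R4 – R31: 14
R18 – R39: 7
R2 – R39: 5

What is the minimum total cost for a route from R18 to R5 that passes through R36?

38

Shortest R18→R36: R18–R36 = 5
Best R36 to R5: R36–R30–R20–R4–R26–R5 costing 33
Total via R36: 5 + 33 = 38.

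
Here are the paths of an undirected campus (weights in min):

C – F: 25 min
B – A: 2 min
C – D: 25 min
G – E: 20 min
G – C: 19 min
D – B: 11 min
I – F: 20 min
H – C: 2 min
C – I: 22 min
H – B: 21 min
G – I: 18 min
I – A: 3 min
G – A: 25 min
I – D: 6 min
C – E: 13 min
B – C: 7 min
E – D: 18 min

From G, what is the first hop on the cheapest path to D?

Compare a few routes:
G → I → D: 18+6 = 24
G → A → I → D: 25+3+6 = 34
Cheapest is G → I → D at 24 min.
So from G the first move is to I.

I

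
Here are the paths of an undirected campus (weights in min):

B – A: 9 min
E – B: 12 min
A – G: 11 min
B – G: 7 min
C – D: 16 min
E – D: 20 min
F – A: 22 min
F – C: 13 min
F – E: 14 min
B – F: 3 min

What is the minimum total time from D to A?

Compare a few routes:
D → E → F → B → A: 20+14+3+9 = 46
D → E → B → A: 20+12+9 = 41
The minimum is 41 min via D → E → B → A.

41 min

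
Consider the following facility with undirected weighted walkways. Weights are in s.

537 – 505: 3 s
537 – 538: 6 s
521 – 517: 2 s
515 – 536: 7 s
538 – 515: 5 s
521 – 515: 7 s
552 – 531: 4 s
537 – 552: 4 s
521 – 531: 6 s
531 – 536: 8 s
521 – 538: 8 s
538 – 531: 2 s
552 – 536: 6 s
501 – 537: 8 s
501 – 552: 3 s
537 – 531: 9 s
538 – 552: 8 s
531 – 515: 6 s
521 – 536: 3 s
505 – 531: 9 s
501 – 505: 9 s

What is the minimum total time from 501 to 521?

Compare a few routes:
501 - 552 - 531 - 538 - 521: 3+4+2+8 = 17
501 - 552 - 536 - 521: 3+6+3 = 12
501 - 552 - 531 - 521: 3+4+6 = 13
501 - 552 - 531 - 536 - 521: 3+4+8+3 = 18
The minimum is 12 s via 501 - 552 - 536 - 521.

12 s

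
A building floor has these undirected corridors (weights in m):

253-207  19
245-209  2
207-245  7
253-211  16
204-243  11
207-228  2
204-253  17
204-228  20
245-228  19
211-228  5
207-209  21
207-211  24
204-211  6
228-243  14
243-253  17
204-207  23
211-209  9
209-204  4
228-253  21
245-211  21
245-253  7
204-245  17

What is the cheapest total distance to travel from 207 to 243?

16 m

Enumerating some paths:
207–245–209–204–243: 7+2+4+11 = 24
207–228–243: 2+14 = 16
The minimum is 16 m via 207–228–243.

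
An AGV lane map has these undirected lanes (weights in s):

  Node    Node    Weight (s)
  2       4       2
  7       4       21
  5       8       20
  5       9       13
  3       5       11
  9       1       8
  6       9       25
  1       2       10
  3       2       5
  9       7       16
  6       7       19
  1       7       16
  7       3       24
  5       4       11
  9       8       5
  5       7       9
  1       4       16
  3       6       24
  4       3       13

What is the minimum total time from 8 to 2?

23 s

Enumerating some paths:
8 → 9 → 1 → 2: 5+8+10 = 23
8 → 5 → 4 → 2: 20+11+2 = 33
8 → 9 → 5 → 4 → 2: 5+13+11+2 = 31
8 → 9 → 1 → 4 → 2: 5+8+16+2 = 31
The minimum is 23 s via 8 → 9 → 1 → 2.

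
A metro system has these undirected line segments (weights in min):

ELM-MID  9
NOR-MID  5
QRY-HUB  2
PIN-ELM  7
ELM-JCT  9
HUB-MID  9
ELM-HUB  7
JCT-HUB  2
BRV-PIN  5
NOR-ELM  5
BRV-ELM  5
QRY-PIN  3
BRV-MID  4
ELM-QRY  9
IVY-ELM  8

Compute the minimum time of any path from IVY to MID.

17 min

Enumerating some paths:
IVY - ELM - MID: 8+9 = 17
IVY - ELM - PIN - BRV - MID: 8+7+5+4 = 24
IVY - ELM - NOR - MID: 8+5+5 = 18
The minimum is 17 min via IVY - ELM - MID.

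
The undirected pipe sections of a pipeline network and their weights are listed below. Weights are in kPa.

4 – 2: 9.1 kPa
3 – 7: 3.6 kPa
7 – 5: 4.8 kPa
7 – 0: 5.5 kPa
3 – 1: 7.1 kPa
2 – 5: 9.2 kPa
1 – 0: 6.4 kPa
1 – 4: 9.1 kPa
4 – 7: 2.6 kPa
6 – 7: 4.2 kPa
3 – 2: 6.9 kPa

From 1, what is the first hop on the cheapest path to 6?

Candidate routes:
1 - 3 - 7 - 6: 7.1+3.6+4.2 = 14.9
1 - 4 - 7 - 6: 9.1+2.6+4.2 = 15.9
1 - 0 - 7 - 6: 6.4+5.5+4.2 = 16.1
1 - 3 - 2 - 4 - 7 - 6: 7.1+6.9+9.1+2.6+4.2 = 29.9
Cheapest is 1 - 3 - 7 - 6 at 14.9 kPa.
So from 1 the first move is to 3.

3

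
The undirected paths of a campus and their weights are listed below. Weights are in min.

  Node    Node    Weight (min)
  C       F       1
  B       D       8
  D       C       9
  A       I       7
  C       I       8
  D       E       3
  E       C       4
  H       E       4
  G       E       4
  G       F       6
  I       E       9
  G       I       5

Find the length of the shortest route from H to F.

9 min

Enumerating some paths:
H → E → G → F: 4+4+6 = 14
H → E → C → F: 4+4+1 = 9
H → E → D → C → F: 4+3+9+1 = 17
The minimum is 9 min via H → E → C → F.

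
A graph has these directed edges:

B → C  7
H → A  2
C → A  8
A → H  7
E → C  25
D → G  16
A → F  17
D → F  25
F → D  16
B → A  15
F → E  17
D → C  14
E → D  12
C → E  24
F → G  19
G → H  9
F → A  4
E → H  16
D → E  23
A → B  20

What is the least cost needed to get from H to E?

Compare a few routes:
H → A → F → D → C → E: 2+17+16+14+24 = 73
H → A → B → C → E: 2+20+7+24 = 53
H → A → F → E: 2+17+17 = 36
H → A → F → D → E: 2+17+16+23 = 58
The minimum is 36 via H → A → F → E.

36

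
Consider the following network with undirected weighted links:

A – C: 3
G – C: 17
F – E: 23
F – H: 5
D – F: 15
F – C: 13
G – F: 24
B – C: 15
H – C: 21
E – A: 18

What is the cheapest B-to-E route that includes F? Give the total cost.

Shortest B→F: B–C–F = 28
Shortest F→E: F–E = 23
Total via F: 28 + 23 = 51.

51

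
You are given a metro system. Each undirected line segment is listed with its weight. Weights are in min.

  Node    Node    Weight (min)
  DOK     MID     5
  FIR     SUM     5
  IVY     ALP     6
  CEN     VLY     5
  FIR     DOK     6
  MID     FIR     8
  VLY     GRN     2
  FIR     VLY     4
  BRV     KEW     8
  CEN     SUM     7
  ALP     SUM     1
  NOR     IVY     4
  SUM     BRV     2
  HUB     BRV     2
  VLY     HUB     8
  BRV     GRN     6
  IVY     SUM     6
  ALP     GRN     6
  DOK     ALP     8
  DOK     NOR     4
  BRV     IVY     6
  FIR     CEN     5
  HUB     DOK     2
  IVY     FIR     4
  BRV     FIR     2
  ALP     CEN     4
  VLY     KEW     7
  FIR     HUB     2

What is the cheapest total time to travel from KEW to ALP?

11 min

Running Dijkstra from KEW:
KEW: 0
VLY: 7  (via KEW)
BRV: 8  (via KEW)
GRN: 9  (via VLY)
SUM: 10  (via BRV)
HUB: 10  (via BRV)
FIR: 10  (via BRV)
ALP: 11  (via SUM)
Shortest route: KEW → BRV → SUM → ALP = 11 min.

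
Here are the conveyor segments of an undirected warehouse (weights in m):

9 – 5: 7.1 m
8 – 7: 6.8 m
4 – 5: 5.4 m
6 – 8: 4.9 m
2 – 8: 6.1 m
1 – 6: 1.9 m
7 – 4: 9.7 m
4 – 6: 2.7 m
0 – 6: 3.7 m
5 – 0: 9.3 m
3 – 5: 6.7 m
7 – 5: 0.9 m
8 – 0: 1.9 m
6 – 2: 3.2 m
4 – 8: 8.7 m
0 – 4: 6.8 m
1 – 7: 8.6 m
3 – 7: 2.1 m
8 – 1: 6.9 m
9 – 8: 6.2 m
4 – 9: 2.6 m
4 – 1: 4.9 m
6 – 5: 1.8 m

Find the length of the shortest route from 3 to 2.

8 m

Candidate routes:
3 → 5 → 6 → 2: 6.7+1.8+3.2 = 11.7
3 → 7 → 5 → 6 → 2: 2.1+0.9+1.8+3.2 = 8
3 → 7 → 5 → 4 → 6 → 2: 2.1+0.9+5.4+2.7+3.2 = 14.3
3 → 7 → 8 → 2: 2.1+6.8+6.1 = 15
Cheapest is 3 → 7 → 5 → 6 → 2 at 8 m.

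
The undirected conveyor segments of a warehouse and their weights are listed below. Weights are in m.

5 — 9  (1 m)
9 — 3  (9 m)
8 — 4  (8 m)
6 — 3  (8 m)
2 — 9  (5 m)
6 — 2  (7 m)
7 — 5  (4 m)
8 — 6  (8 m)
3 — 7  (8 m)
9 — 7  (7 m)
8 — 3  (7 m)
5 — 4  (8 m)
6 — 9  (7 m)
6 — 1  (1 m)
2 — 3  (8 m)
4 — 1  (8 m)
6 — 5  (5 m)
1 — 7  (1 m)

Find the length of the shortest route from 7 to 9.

Settle nodes by increasing distance from 7:
7: 0
1: 1  (via 7)
6: 2  (via 1)
5: 4  (via 7)
9: 5  (via 5)
Shortest route: 7 → 5 → 9 = 5 m.

5 m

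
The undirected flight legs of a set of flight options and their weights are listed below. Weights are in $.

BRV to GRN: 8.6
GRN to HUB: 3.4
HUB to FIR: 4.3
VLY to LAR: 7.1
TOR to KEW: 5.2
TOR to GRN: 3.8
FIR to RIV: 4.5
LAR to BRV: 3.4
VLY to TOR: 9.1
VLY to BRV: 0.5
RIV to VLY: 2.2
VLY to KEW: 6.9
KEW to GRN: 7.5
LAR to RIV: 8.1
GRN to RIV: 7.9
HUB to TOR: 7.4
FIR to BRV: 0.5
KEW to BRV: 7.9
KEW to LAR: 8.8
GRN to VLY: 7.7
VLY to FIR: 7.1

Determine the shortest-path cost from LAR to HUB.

$8.2

Compare a few routes:
LAR - VLY - BRV - FIR - HUB: 7.1+0.5+0.5+4.3 = 12.4
LAR - BRV - FIR - HUB: 3.4+0.5+4.3 = 8.2
The minimum is $8.2 via LAR - BRV - FIR - HUB.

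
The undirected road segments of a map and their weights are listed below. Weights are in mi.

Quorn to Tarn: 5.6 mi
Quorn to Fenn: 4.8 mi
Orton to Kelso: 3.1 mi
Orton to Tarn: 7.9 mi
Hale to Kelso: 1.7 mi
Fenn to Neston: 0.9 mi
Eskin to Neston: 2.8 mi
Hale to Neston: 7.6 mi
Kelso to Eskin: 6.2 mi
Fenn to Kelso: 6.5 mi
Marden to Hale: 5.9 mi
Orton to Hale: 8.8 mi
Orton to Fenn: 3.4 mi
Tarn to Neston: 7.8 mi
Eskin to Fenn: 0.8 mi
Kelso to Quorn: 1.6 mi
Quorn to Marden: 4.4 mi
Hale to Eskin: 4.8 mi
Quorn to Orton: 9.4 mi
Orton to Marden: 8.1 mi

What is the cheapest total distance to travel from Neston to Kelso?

Running Dijkstra from Neston:
Neston: 0
Fenn: 0.9  (via Neston)
Eskin: 1.7  (via Fenn)
Orton: 4.3  (via Fenn)
Quorn: 5.7  (via Fenn)
Hale: 6.5  (via Eskin)
Kelso: 7.3  (via Quorn)
Shortest route: Neston–Fenn–Quorn–Kelso = 7.3 mi.

7.3 mi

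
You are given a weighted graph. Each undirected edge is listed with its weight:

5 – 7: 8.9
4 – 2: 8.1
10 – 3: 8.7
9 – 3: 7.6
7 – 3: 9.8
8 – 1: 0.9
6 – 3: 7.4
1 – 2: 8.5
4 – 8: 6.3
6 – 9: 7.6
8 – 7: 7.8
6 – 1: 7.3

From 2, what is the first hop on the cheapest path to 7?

Compare a few routes:
2 - 4 - 8 - 7: 8.1+6.3+7.8 = 22.2
2 - 1 - 8 - 7: 8.5+0.9+7.8 = 17.2
Cheapest is 2 - 1 - 8 - 7 at 17.2.
So from 2 the first move is to 1.

1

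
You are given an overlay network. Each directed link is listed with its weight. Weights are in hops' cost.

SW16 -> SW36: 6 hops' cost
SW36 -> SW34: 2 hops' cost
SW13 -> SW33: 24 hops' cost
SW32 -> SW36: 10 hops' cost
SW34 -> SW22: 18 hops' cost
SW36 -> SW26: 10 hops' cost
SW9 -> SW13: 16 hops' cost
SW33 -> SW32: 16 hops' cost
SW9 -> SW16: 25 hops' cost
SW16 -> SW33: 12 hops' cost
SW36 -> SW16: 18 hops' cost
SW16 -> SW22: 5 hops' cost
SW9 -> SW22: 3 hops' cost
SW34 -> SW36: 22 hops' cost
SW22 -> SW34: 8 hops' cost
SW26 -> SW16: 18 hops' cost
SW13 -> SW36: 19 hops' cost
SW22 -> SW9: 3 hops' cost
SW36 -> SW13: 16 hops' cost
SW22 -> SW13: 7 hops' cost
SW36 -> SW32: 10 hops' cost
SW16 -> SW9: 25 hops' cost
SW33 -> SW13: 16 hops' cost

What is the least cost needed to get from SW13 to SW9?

42 hops' cost

Candidate routes:
SW13 → SW36 → SW16 → SW22 → SW9: 19+18+5+3 = 45
SW13 → SW36 → SW34 → SW22 → SW9: 19+2+18+3 = 42
SW13 → SW36 → SW16 → SW9: 19+18+25 = 62
SW13 → SW36 → SW26 → SW16 → SW22 → SW9: 19+10+18+5+3 = 55
The minimum is 42 hops' cost via SW13 → SW36 → SW34 → SW22 → SW9.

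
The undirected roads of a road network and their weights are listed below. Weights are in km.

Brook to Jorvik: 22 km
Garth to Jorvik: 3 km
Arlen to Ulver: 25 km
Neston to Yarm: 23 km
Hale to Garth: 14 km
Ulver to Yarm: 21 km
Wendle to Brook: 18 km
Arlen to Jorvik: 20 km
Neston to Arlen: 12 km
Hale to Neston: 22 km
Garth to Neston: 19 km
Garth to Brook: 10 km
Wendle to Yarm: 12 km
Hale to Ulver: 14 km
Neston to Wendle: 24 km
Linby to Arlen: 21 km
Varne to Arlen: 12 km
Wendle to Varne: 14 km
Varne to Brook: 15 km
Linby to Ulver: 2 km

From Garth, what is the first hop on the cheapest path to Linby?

Compare a few routes:
Garth → Hale → Ulver → Linby: 14+14+2 = 30
Garth → Jorvik → Arlen → Ulver → Linby: 3+20+25+2 = 50
Garth → Jorvik → Arlen → Linby: 3+20+21 = 44
Cheapest is Garth → Hale → Ulver → Linby at 30 km.
So from Garth the first move is to Hale.

Hale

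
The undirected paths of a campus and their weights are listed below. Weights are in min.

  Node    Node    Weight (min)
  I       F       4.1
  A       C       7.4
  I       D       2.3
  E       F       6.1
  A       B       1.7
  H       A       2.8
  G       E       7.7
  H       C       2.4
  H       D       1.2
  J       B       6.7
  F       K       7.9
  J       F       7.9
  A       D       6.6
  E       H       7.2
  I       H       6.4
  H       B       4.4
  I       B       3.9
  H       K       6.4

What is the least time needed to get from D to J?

12.3 min

Running Dijkstra from D:
D: 0
H: 1.2  (via D)
I: 2.3  (via D)
C: 3.6  (via H)
A: 4  (via H)
B: 5.6  (via H)
F: 6.4  (via I)
K: 7.6  (via H)
E: 8.4  (via H)
J: 12.3  (via B)
Shortest route: D–H–B–J = 12.3 min.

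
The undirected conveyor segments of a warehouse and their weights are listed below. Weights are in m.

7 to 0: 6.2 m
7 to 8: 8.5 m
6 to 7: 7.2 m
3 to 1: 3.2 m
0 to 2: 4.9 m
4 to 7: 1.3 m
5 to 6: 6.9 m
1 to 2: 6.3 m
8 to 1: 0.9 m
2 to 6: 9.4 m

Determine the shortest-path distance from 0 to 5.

Settle nodes by increasing distance from 0:
0: 0
2: 4.9  (via 0)
7: 6.2  (via 0)
4: 7.5  (via 7)
1: 11.2  (via 2)
8: 12.1  (via 1)
6: 13.4  (via 7)
3: 14.4  (via 1)
5: 20.3  (via 6)
Shortest route: 0 → 7 → 6 → 5 = 20.3 m.

20.3 m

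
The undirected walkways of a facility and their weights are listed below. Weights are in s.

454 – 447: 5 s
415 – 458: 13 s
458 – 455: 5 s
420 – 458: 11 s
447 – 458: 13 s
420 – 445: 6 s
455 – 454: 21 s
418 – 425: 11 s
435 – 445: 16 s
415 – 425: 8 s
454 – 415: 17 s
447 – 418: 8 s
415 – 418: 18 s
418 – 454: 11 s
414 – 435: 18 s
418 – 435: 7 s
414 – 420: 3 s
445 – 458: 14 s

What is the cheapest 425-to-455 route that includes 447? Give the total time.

37 s

Shortest 425→447: 425–418–447 = 19
Best 447 to 455: 447–458–455 costing 18
Total via 447: 19 + 18 = 37 s.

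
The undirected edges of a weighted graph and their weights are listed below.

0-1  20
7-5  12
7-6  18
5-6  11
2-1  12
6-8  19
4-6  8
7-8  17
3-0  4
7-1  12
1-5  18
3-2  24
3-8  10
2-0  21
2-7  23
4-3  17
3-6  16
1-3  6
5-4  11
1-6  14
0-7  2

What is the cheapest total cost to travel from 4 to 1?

22

Running Dijkstra from 4:
4: 0
6: 8  (via 4)
5: 11  (via 4)
3: 17  (via 4)
0: 21  (via 3)
1: 22  (via 6)
Shortest route: 4–6–1 = 22.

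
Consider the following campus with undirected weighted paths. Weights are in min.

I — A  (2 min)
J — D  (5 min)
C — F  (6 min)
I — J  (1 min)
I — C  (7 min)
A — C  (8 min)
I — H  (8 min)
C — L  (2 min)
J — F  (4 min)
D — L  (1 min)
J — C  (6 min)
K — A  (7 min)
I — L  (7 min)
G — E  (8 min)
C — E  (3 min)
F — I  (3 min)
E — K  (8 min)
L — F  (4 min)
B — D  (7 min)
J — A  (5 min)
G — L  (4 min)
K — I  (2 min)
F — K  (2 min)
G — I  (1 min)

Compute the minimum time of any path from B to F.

Shortest distances from B:
B: 0
D: 7  (via B)
L: 8  (via D)
C: 10  (via L)
F: 12  (via L)
Shortest route: B–D–L–F = 12 min.

12 min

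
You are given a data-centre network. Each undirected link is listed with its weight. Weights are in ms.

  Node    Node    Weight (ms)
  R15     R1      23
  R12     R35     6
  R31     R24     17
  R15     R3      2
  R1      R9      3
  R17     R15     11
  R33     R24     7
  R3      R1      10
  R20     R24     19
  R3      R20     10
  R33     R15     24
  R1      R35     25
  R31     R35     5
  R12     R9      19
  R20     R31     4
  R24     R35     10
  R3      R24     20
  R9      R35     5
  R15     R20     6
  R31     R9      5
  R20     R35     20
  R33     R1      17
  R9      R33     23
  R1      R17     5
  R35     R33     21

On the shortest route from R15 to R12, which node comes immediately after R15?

Compare a few routes:
R15 - R20 - R31 - R35 - R12: 6+4+5+6 = 21
R15 - R3 - R1 - R9 - R35 - R12: 2+10+3+5+6 = 26
Cheapest is R15 - R20 - R31 - R35 - R12 at 21 ms.
So from R15 the first move is to R20.

R20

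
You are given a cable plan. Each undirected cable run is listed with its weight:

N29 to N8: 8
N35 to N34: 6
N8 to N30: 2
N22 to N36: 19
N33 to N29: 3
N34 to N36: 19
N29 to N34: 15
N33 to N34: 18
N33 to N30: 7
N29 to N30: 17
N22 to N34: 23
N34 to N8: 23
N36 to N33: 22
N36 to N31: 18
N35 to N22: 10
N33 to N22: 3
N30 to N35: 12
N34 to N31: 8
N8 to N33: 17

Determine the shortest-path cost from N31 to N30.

26

Running Dijkstra from N31:
N31: 0
N34: 8  (via N31)
N35: 14  (via N34)
N36: 18  (via N31)
N29: 23  (via N34)
N22: 24  (via N35)
N33: 26  (via N34)
N30: 26  (via N35)
Shortest route: N31 → N34 → N35 → N30 = 26.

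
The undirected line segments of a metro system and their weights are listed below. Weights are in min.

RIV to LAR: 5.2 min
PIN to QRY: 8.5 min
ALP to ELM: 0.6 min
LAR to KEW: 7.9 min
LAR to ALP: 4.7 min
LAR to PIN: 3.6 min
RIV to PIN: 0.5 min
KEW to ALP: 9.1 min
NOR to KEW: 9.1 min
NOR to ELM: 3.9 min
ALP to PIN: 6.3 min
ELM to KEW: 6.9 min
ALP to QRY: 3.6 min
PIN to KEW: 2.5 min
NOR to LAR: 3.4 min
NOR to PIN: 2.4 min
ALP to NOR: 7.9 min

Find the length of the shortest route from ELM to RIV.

Enumerating some paths:
ELM → NOR → PIN → RIV: 3.9+2.4+0.5 = 6.8
ELM → ALP → PIN → RIV: 0.6+6.3+0.5 = 7.4
ELM → KEW → PIN → RIV: 6.9+2.5+0.5 = 9.9
ELM → ALP → LAR → PIN → RIV: 0.6+4.7+3.6+0.5 = 9.4
The minimum is 6.8 min via ELM → NOR → PIN → RIV.

6.8 min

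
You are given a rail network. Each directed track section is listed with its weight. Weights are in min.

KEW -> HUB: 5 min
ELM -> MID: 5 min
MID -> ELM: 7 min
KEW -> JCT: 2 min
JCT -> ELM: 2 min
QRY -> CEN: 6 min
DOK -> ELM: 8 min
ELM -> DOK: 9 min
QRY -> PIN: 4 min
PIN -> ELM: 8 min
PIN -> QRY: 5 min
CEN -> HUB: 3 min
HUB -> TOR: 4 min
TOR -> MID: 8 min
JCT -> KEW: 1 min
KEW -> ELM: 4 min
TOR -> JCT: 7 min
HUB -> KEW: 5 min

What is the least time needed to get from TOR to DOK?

Enumerating some paths:
TOR → JCT → ELM → DOK: 7+2+9 = 18
TOR → MID → ELM → DOK: 8+7+9 = 24
TOR → JCT → KEW → ELM → DOK: 7+1+4+9 = 21
Cheapest is TOR → JCT → ELM → DOK at 18 min.

18 min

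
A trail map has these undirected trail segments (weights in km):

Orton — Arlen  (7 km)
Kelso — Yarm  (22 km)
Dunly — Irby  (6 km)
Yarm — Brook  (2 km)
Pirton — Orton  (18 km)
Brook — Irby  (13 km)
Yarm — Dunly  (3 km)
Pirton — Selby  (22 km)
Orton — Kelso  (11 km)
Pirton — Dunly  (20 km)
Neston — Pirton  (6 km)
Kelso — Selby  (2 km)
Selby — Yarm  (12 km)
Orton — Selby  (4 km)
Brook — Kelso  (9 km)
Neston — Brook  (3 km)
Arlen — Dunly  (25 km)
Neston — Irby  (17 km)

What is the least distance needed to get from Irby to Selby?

Compare a few routes:
Irby–Dunly–Yarm–Brook–Kelso–Selby: 6+3+2+9+2 = 22
Irby–Dunly–Yarm–Selby: 6+3+12 = 21
The minimum is 21 km via Irby–Dunly–Yarm–Selby.

21 km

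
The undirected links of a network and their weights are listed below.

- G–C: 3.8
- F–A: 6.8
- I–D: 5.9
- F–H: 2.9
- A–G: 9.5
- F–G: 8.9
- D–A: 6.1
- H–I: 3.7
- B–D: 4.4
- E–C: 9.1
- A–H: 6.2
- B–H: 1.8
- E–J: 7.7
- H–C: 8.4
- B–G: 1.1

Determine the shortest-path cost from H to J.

23.5

Compare a few routes:
H - C - E - J: 8.4+9.1+7.7 = 25.2
H - B - G - C - E - J: 1.8+1.1+3.8+9.1+7.7 = 23.5
Cheapest is H - B - G - C - E - J at 23.5.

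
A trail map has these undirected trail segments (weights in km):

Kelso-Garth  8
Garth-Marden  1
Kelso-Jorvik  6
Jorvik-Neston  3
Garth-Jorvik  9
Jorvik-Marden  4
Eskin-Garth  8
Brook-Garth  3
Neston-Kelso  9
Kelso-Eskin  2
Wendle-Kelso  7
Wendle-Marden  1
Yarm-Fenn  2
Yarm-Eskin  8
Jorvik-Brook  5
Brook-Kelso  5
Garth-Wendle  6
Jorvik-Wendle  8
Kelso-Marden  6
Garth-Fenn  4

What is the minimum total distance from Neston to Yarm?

14 km

Compare a few routes:
Neston–Jorvik–Brook–Garth–Fenn–Yarm: 3+5+3+4+2 = 17
Neston–Jorvik–Garth–Fenn–Yarm: 3+9+4+2 = 18
Neston–Jorvik–Marden–Garth–Fenn–Yarm: 3+4+1+4+2 = 14
The minimum is 14 km via Neston–Jorvik–Marden–Garth–Fenn–Yarm.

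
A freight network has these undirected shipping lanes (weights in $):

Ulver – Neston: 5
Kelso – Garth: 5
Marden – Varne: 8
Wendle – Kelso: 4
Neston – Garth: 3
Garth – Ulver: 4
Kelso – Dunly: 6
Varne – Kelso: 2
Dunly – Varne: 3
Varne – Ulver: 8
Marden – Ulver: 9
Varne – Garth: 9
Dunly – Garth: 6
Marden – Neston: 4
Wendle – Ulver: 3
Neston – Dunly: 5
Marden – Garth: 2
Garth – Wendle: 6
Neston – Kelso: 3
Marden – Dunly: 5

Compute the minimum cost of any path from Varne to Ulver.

$8

Settle nodes by increasing distance from Varne:
Varne: 0
Kelso: 2  (via Varne)
Dunly: 3  (via Varne)
Neston: 5  (via Kelso)
Wendle: 6  (via Kelso)
Garth: 7  (via Kelso)
Ulver: 8  (via Varne)
Shortest route: Varne → Ulver = $8.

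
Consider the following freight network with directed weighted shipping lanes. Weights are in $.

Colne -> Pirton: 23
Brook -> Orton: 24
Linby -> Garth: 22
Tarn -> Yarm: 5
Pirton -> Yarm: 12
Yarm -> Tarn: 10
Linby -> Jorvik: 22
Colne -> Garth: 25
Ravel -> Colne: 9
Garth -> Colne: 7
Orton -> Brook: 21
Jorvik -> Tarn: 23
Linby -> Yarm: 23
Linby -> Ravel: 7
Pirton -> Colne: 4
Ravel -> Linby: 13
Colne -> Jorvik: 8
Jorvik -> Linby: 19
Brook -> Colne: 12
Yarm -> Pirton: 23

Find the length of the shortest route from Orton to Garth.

Running Dijkstra from Orton:
Orton: 0
Brook: 21  (via Orton)
Colne: 33  (via Brook)
Jorvik: 41  (via Colne)
Pirton: 56  (via Colne)
Garth: 58  (via Colne)
Shortest route: Orton–Brook–Colne–Garth = $58.

$58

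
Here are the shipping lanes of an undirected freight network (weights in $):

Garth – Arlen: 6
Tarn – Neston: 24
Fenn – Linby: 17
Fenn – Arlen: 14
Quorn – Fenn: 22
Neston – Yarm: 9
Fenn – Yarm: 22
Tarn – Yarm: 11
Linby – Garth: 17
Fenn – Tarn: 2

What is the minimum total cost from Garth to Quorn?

Candidate routes:
Garth–Arlen–Fenn–Quorn: 6+14+22 = 42
Garth–Linby–Fenn–Quorn: 17+17+22 = 56
Cheapest is Garth–Arlen–Fenn–Quorn at $42.

$42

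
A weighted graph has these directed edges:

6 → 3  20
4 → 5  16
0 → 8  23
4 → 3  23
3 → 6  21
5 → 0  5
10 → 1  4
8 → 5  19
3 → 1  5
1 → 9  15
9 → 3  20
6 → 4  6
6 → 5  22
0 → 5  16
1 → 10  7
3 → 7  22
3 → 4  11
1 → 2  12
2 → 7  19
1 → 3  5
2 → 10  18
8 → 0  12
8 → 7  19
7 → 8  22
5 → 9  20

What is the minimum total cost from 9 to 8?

Settle nodes by increasing distance from 9:
9: 0
3: 20  (via 9)
1: 25  (via 3)
4: 31  (via 3)
10: 32  (via 1)
2: 37  (via 1)
6: 41  (via 3)
7: 42  (via 3)
5: 47  (via 4)
0: 52  (via 5)
8: 64  (via 7)
Shortest route: 9–3–7–8 = 64.

64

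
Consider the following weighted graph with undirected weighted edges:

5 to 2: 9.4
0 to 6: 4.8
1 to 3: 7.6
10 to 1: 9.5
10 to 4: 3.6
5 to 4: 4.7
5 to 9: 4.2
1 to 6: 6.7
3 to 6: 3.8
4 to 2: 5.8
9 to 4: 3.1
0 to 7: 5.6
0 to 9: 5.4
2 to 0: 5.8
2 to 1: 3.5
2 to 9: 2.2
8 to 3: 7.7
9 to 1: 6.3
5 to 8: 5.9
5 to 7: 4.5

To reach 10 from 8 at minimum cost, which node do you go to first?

5

Candidate routes:
8–5–4–10: 5.9+4.7+3.6 = 14.2
8–5–9–4–10: 5.9+4.2+3.1+3.6 = 16.8
Cheapest is 8–5–4–10 at 14.2.
So from 8 the first move is to 5.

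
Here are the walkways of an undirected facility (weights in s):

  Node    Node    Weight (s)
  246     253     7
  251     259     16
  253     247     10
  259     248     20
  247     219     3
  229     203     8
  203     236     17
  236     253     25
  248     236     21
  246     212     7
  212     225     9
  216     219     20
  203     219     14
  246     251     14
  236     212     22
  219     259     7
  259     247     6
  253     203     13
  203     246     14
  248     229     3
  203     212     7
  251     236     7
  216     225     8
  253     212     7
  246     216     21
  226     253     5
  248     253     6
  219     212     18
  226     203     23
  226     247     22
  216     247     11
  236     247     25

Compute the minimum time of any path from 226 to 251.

26 s

Shortest distances from 226:
226: 0
253: 5  (via 226)
248: 11  (via 253)
246: 12  (via 253)
212: 12  (via 253)
229: 14  (via 248)
247: 15  (via 253)
219: 18  (via 247)
203: 18  (via 253)
225: 21  (via 212)
259: 21  (via 247)
251: 26  (via 246)
Shortest route: 226–253–246–251 = 26 s.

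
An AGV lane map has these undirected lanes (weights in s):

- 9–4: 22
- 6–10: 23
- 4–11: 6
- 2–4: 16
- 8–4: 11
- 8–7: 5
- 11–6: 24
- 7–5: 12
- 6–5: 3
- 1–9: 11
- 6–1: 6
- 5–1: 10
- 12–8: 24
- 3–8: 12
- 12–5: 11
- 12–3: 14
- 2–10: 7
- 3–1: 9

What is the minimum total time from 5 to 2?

Settle nodes by increasing distance from 5:
5: 0
6: 3  (via 5)
1: 9  (via 6)
12: 11  (via 5)
7: 12  (via 5)
8: 17  (via 7)
3: 18  (via 1)
9: 20  (via 1)
10: 26  (via 6)
11: 27  (via 6)
4: 28  (via 8)
2: 33  (via 10)
Shortest route: 5–6–10–2 = 33 s.

33 s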